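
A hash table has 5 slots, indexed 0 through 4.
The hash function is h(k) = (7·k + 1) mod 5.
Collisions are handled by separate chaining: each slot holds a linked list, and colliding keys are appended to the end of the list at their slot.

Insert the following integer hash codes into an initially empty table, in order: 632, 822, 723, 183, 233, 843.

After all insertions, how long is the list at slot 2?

632 -> bucket 0
822 -> bucket 0 (collision)
723 -> bucket 2
183 -> bucket 2 (collision)
233 -> bucket 2 (collision)
843 -> bucket 2 (collision)
Final buckets:
0: 632 -> 822
1: _
2: 723 -> 183 -> 233 -> 843
3: _
4: _

4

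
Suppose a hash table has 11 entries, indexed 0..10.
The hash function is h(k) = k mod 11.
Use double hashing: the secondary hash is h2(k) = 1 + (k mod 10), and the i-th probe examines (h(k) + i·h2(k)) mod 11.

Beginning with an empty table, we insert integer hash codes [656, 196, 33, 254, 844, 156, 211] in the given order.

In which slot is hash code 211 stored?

Insert 656: h=7, slot 7 empty -> index 7.
Insert 196: h=9, slot 9 empty -> index 9.
Insert 33: h=0, slot 0 empty -> index 0.
Insert 254: h=1, slot 1 empty -> index 1.
Insert 844: h=8, slot 8 empty -> index 8.
Insert 156: h=2, slot 2 empty -> index 2.
Insert 211: h=2, h2=2, slot 2 occupied -> index 4.
Table: [33, 254, 156, -, 211, -, -, 656, 844, 196, -]

4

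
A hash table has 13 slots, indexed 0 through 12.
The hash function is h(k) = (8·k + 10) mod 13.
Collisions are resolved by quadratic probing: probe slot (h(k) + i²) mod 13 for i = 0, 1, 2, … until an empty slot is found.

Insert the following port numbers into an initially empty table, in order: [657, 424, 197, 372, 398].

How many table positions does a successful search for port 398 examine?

Insert 657: h=1, slot 1 empty -> index 1.
Insert 424: h=9, slot 9 empty -> index 9.
Insert 197: h=0, slot 0 empty -> index 0.
Insert 372: h=9, slot 9 occupied -> index 10.
Insert 398: h=9, slots 9,10,0 occupied -> index 5.
Table: [197, 657, _, _, _, 398, _, _, _, 424, 372, _, _]
Lookup 398: h=9, probe 9,10,0,5 → found at 5.

4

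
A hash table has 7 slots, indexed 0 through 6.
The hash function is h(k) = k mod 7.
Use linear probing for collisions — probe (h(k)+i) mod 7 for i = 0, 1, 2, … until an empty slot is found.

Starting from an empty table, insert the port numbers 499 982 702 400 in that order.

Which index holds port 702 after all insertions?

499: h=2 => slot 2
982: h=2, probe 2,3 => slot 3
702: h=2, probe 2,3,4 => slot 4
400: h=1 => slot 1
Table: [-, 400, 499, 982, 702, -, -]

4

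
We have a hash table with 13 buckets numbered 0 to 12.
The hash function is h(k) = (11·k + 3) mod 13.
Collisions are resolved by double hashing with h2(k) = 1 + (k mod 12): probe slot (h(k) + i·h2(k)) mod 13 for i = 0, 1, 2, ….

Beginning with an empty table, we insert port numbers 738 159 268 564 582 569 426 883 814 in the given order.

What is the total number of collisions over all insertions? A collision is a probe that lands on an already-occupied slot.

6

738: h=9 → slot 9
159: h=10 → slot 10
268: h=0 → slot 0
564: h=6 → slot 6
582: h=9, h2=7, probe 9,3 → slot 3
569: h=9, h2=6, probe 9,2 → slot 2
426: h=9, h2=7, probe 9,3,10,4 → slot 4
883: h=5 → slot 5
814: h=0, h2=11, probe 0,11 → slot 11
Table: [268, ., 569, 582, 426, 883, 564, ., ., 738, 159, 814, .]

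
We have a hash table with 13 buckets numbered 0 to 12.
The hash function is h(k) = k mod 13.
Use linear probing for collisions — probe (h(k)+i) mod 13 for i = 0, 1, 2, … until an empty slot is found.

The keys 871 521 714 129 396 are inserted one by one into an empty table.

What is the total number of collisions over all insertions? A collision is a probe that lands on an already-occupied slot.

871 hashes to 0; slot 0 is free => place at 0.
521 hashes to 1; slot 1 is free => place at 1.
714 hashes to 12; slot 12 is free => place at 12.
129 hashes to 12; 12,0,1 taken => place at 2.
396 hashes to 6; slot 6 is free => place at 6.
Table: [871, 521, 129, ., ., ., 396, ., ., ., ., ., 714]

3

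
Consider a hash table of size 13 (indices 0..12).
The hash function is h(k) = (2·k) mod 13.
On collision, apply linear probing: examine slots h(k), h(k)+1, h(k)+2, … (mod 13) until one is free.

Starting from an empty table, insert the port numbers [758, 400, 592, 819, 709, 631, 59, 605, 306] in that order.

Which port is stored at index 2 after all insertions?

758: h=8 -> slot 8
400: h=7 -> slot 7
592: h=1 -> slot 1
819: h=0 -> slot 0
709: h=1, probe 1,2 -> slot 2
631: h=1, probe 1,2,3 -> slot 3
59: h=1, probe 1,2,3,4 -> slot 4
605: h=1, probe 1,2,3,4,5 -> slot 5
306: h=1, probe 1,2,3,4,5,6 -> slot 6
Table: [819, 592, 709, 631, 59, 605, 306, 400, 758, -, -, -, -]

709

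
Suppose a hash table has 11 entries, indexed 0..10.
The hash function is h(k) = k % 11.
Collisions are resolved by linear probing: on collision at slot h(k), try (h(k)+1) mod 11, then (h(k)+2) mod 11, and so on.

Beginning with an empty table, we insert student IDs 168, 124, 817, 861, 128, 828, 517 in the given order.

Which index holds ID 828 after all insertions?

8

Insert 168: h=3, slot 3 empty → index 3.
Insert 124: h=3, slot 3 occupied → index 4.
Insert 817: h=3, slots 3,4 occupied → index 5.
Insert 861: h=3, slots 3,4,5 occupied → index 6.
Insert 128: h=7, slot 7 empty → index 7.
Insert 828: h=3, slots 3,4,5,6,7 occupied → index 8.
Insert 517: h=0, slot 0 empty → index 0.
Table: [517, _, _, 168, 124, 817, 861, 128, 828, _, _]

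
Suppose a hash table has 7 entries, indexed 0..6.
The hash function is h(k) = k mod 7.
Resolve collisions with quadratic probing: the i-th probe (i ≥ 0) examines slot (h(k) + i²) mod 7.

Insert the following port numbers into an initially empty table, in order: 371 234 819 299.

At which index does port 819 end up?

1

Insert 371: h=0, slot 0 empty => index 0.
Insert 234: h=3, slot 3 empty => index 3.
Insert 819: h=0, slot 0 occupied => index 1.
Insert 299: h=5, slot 5 empty => index 5.
Table: [371, 819, ∅, 234, ∅, 299, ∅]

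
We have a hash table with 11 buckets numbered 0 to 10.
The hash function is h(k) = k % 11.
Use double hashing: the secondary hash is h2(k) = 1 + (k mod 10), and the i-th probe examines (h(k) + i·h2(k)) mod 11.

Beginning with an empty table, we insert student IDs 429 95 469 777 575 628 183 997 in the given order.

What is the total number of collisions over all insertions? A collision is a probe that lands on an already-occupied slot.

Insert 429: h=0, slot 0 empty → index 0.
Insert 95: h=7, slot 7 empty → index 7.
Insert 469: h=7, h2=10, slot 7 occupied → index 6.
Insert 777: h=7, h2=8, slot 7 occupied → index 4.
Insert 575: h=3, slot 3 empty → index 3.
Insert 628: h=1, slot 1 empty → index 1.
Insert 183: h=7, h2=4, slots 7,0,4 occupied → index 8.
Insert 997: h=7, h2=8, slots 7,4,1 occupied → index 9.
Table: [429, 628, _, 575, 777, _, 469, 95, 183, 997, _]

8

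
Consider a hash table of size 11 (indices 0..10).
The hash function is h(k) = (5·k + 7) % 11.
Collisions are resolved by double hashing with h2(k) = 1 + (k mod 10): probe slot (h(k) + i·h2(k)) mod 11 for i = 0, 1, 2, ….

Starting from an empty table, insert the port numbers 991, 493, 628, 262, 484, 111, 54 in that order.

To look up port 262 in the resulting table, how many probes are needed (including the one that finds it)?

2

991: h=1 -> slot 1
493: h=8 -> slot 8
628: h=1, h2=9, probe 1,10 -> slot 10
262: h=8, h2=3, probe 8,0 -> slot 0
484: h=7 -> slot 7
111: h=1, h2=2, probe 1,3 -> slot 3
54: h=2 -> slot 2
Table: [262, 991, 54, 111, ., ., ., 484, 493, ., 628]
Lookup 262: h=8, h2=3, probe 8,0 → found at 0.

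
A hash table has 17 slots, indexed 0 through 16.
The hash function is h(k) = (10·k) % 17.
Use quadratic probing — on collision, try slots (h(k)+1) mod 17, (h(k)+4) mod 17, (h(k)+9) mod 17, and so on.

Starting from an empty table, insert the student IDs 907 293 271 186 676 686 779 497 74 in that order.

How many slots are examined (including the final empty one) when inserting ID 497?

907: h=9 -> slot 9
293: h=6 -> slot 6
271: h=7 -> slot 7
186: h=7, probe 7,8 -> slot 8
676: h=11 -> slot 11
686: h=9, probe 9,10 -> slot 10
779: h=4 -> slot 4
497: h=6, probe 6,7,10,15 -> slot 15
74: h=9, probe 9,10,13 -> slot 13
Table: [∅, ∅, ∅, ∅, 779, ∅, 293, 271, 186, 907, 686, 676, ∅, 74, ∅, 497, ∅]

4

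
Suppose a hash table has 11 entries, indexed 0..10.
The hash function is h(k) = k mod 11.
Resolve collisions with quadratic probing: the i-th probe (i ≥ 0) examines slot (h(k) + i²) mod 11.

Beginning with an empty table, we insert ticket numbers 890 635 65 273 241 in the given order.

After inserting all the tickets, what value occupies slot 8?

890: h=10 → slot 10
635: h=8 → slot 8
65: h=10, probe 10,0 → slot 0
273: h=9 → slot 9
241: h=10, probe 10,0,3 → slot 3
Table: [65, _, _, 241, _, _, _, _, 635, 273, 890]

635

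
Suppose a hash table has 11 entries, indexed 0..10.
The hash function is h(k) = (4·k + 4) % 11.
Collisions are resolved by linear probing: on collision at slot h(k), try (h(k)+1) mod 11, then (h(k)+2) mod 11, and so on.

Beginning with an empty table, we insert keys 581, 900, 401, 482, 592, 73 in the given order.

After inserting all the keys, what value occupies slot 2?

Insert 581: h=7, slot 7 empty → index 7.
Insert 900: h=7, slot 7 occupied → index 8.
Insert 401: h=2, slot 2 empty → index 2.
Insert 482: h=7, slots 7,8 occupied → index 9.
Insert 592: h=7, slots 7,8,9 occupied → index 10.
Insert 73: h=10, slot 10 occupied → index 0.
Table: [73, ∅, 401, ∅, ∅, ∅, ∅, 581, 900, 482, 592]

401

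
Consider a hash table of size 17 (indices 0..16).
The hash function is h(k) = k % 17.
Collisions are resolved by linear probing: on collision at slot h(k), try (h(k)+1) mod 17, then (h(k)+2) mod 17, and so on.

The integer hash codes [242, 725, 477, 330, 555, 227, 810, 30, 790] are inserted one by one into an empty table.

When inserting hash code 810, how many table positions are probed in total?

3

242 hashes to 4; slot 4 is free -> place at 4.
725 hashes to 11; slot 11 is free -> place at 11.
477 hashes to 1; slot 1 is free -> place at 1.
330 hashes to 7; slot 7 is free -> place at 7.
555 hashes to 11; 11 taken -> place at 12.
227 hashes to 6; slot 6 is free -> place at 6.
810 hashes to 11; 11,12 taken -> place at 13.
30 hashes to 13; 13 taken -> place at 14.
790 hashes to 8; slot 8 is free -> place at 8.
Table: [-, 477, -, -, 242, -, 227, 330, 790, -, -, 725, 555, 810, 30, -, -]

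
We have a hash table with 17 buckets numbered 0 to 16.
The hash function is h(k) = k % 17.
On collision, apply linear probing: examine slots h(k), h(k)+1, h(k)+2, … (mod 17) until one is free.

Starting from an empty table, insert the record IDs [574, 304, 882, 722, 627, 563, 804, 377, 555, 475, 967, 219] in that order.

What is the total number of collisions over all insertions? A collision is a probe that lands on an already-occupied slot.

19

574 hashes to 13; slot 13 is free -> place at 13.
304 hashes to 15; slot 15 is free -> place at 15.
882 hashes to 15; 15 taken -> place at 16.
722 hashes to 8; slot 8 is free -> place at 8.
627 hashes to 15; 15,16 taken -> place at 0.
563 hashes to 2; slot 2 is free -> place at 2.
804 hashes to 5; slot 5 is free -> place at 5.
377 hashes to 3; slot 3 is free -> place at 3.
555 hashes to 11; slot 11 is free -> place at 11.
475 hashes to 16; 16,0 taken -> place at 1.
967 hashes to 15; 15,16,0,1,2,3 taken -> place at 4.
219 hashes to 15; 15,16,0,1,2,3,4,5 taken -> place at 6.
Table: [627, 475, 563, 377, 967, 804, 219, -, 722, -, -, 555, -, 574, -, 304, 882]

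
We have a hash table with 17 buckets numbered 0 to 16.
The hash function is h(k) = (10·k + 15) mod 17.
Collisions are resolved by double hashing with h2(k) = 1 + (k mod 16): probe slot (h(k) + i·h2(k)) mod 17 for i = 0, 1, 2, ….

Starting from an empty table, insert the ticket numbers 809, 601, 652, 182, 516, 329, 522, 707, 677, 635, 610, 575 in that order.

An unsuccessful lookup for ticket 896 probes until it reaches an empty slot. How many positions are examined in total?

809: h=13 -> slot 13
601: h=7 -> slot 7
652: h=7, h2=13, probe 7,3 -> slot 3
182: h=16 -> slot 16
516: h=7, h2=5, probe 7,12 -> slot 12
329: h=7, h2=10, probe 7,0 -> slot 0
522: h=16, h2=11, probe 16,10 -> slot 10
707: h=13, h2=4, probe 13,0,4 -> slot 4
677: h=2 -> slot 2
635: h=7, h2=12, probe 7,2,14 -> slot 14
610: h=12, h2=3, probe 12,15 -> slot 15
575: h=2, h2=16, probe 2,1 -> slot 1
Table: [329, 575, 677, 652, 707, ∅, ∅, 601, ∅, ∅, 522, ∅, 516, 809, 635, 610, 182]
Lookup 896: h=16, h2=1, probe 16,0,1,2,3,4,5 → slot 5 empty, not found.

7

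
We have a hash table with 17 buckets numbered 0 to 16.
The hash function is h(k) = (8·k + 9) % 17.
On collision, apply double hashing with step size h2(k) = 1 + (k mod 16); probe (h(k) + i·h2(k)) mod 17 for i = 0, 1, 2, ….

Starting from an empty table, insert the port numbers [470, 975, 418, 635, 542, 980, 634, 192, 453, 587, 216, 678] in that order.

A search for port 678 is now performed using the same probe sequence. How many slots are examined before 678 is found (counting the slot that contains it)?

Insert 470: h=12, slot 12 empty => index 12.
Insert 975: h=6, slot 6 empty => index 6.
Insert 418: h=4, slot 4 empty => index 4.
Insert 635: h=6, h2=12, slot 6 occupied => index 1.
Insert 542: h=10, slot 10 empty => index 10.
Insert 980: h=12, h2=5, slot 12 occupied => index 0.
Insert 634: h=15, slot 15 empty => index 15.
Insert 192: h=15, h2=1, slot 15 occupied => index 16.
Insert 453: h=12, h2=6, slots 12,1 occupied => index 7.
Insert 587: h=13, slot 13 empty => index 13.
Insert 216: h=3, slot 3 empty => index 3.
Insert 678: h=10, h2=7, slots 10,0,7 occupied => index 14.
Table: [980, 635, ∅, 216, 418, ∅, 975, 453, ∅, ∅, 542, ∅, 470, 587, 678, 634, 192]
Lookup 678: h=10, h2=7, probe 10,0,7,14 → found at 14.

4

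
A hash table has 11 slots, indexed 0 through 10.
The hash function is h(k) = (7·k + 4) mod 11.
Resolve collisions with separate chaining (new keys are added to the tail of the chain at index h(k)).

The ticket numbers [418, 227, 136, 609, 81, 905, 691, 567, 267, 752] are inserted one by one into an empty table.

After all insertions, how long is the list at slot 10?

Insert 418: h=4, bucket 4 empty -> new chain.
Insert 227: h=9, bucket 9 empty -> new chain.
Insert 136: h=10, bucket 10 empty -> new chain.
Insert 609: h=10, bucket 10 nonempty -> append to chain.
Insert 81: h=10, bucket 10 nonempty -> append to chain.
Insert 905: h=3, bucket 3 empty -> new chain.
Insert 691: h=1, bucket 1 empty -> new chain.
Insert 567: h=2, bucket 2 empty -> new chain.
Insert 267: h=3, bucket 3 nonempty -> append to chain.
Insert 752: h=10, bucket 10 nonempty -> append to chain.
Final buckets:
0: —
1: 691
2: 567
3: 905 -> 267
4: 418
5: —
6: —
7: —
8: —
9: 227
10: 136 -> 609 -> 81 -> 752

4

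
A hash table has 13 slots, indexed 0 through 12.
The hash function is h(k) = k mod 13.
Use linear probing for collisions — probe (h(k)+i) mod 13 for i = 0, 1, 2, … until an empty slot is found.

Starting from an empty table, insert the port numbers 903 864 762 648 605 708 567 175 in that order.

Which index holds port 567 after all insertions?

Insert 903: h=6, slot 6 empty → index 6.
Insert 864: h=6, slot 6 occupied → index 7.
Insert 762: h=8, slot 8 empty → index 8.
Insert 648: h=11, slot 11 empty → index 11.
Insert 605: h=7, slots 7,8 occupied → index 9.
Insert 708: h=6, slots 6,7,8,9 occupied → index 10.
Insert 567: h=8, slots 8,9,10,11 occupied → index 12.
Insert 175: h=6, slots 6,7,8,9,10,11,12 occupied → index 0.
Table: [175, _, _, _, _, _, 903, 864, 762, 605, 708, 648, 567]

12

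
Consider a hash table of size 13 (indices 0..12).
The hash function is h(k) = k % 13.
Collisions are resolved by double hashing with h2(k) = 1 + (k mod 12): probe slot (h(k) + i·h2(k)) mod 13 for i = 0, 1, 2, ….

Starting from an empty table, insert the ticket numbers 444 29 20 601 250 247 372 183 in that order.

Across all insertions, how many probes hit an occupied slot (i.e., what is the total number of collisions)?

444 hashes to 2; slot 2 is free -> place at 2.
29 hashes to 3; slot 3 is free -> place at 3.
20 hashes to 7; slot 7 is free -> place at 7.
601 hashes to 3, h2=2; 3 taken -> place at 5.
250 hashes to 3, h2=11; 3 taken -> place at 1.
247 hashes to 0; slot 0 is free -> place at 0.
372 hashes to 8; slot 8 is free -> place at 8.
183 hashes to 1, h2=4; 1,5 taken -> place at 9.
Table: [247, 250, 444, 29, ∅, 601, ∅, 20, 372, 183, ∅, ∅, ∅]

4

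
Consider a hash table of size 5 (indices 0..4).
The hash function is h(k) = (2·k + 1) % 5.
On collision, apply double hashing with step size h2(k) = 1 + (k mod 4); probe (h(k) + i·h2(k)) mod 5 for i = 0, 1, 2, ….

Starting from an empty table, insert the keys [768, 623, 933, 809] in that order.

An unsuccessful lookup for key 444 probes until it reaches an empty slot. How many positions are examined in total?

2

768: h=2 → slot 2
623: h=2, h2=4, probe 2,1 → slot 1
933: h=2, h2=2, probe 2,4 → slot 4
809: h=4, h2=2, probe 4,1,3 → slot 3
Table: [—, 623, 768, 809, 933]
Lookup 444: h=4, h2=1, probe 4,0 → slot 0 empty, not found.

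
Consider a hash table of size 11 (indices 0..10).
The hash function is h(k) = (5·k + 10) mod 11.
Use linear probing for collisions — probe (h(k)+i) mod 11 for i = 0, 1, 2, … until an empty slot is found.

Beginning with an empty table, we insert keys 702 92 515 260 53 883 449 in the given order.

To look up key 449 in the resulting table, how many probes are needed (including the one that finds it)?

6

702 hashes to 0; slot 0 is free -> place at 0.
92 hashes to 8; slot 8 is free -> place at 8.
515 hashes to 0; 0 taken -> place at 1.
260 hashes to 1; 1 taken -> place at 2.
53 hashes to 0; 0,1,2 taken -> place at 3.
883 hashes to 3; 3 taken -> place at 4.
449 hashes to 0; 0,1,2,3,4 taken -> place at 5.
Table: [702, 515, 260, 53, 883, 449, ∅, ∅, 92, ∅, ∅]
Lookup 449: h=0, probe 0,1,2,3,4,5 → found at 5.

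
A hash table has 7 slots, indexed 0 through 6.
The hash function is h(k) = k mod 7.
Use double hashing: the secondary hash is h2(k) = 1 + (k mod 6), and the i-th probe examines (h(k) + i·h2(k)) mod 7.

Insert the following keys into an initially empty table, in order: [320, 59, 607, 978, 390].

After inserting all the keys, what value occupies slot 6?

Insert 320: h=5, slot 5 empty -> index 5.
Insert 59: h=3, slot 3 empty -> index 3.
Insert 607: h=5, h2=2, slot 5 occupied -> index 0.
Insert 978: h=5, h2=1, slot 5 occupied -> index 6.
Insert 390: h=5, h2=1, slots 5,6,0 occupied -> index 1.
Table: [607, 390, -, 59, -, 320, 978]

978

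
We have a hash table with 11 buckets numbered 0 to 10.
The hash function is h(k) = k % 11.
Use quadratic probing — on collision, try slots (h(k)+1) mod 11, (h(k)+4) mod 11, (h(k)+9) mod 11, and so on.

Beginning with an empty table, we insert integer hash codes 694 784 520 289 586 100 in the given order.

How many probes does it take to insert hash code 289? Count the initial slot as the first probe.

Insert 694: h=1, slot 1 empty -> index 1.
Insert 784: h=3, slot 3 empty -> index 3.
Insert 520: h=3, slot 3 occupied -> index 4.
Insert 289: h=3, slots 3,4 occupied -> index 7.
Insert 586: h=3, slots 3,4,7,1 occupied -> index 8.
Insert 100: h=1, slot 1 occupied -> index 2.
Table: [., 694, 100, 784, 520, ., ., 289, 586, ., .]

3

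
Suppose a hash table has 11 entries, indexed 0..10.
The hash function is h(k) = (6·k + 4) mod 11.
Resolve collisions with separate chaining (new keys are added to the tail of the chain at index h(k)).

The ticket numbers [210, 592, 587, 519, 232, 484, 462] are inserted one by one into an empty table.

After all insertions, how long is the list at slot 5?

1

Insert 210: h=10, bucket 10 empty → new chain.
Insert 592: h=3, bucket 3 empty → new chain.
Insert 587: h=6, bucket 6 empty → new chain.
Insert 519: h=5, bucket 5 empty → new chain.
Insert 232: h=10, bucket 10 nonempty → append to chain.
Insert 484: h=4, bucket 4 empty → new chain.
Insert 462: h=4, bucket 4 nonempty → append to chain.
Final buckets:
0: .
1: .
2: .
3: 592
4: 484 -> 462
5: 519
6: 587
7: .
8: .
9: .
10: 210 -> 232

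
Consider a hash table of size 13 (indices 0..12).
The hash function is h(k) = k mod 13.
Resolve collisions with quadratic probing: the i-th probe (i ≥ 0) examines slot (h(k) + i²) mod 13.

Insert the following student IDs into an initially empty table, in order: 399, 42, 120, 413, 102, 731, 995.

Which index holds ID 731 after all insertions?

7

Insert 399: h=9, slot 9 empty -> index 9.
Insert 42: h=3, slot 3 empty -> index 3.
Insert 120: h=3, slot 3 occupied -> index 4.
Insert 413: h=10, slot 10 empty -> index 10.
Insert 102: h=11, slot 11 empty -> index 11.
Insert 731: h=3, slots 3,4 occupied -> index 7.
Insert 995: h=7, slot 7 occupied -> index 8.
Table: [., ., ., 42, 120, ., ., 731, 995, 399, 413, 102, .]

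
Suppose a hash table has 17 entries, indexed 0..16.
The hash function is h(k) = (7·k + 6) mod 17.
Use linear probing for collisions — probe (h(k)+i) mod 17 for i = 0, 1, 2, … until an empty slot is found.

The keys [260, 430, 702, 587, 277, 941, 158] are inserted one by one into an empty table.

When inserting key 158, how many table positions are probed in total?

5

260: h=7 -> slot 7
430: h=7, probe 7,8 -> slot 8
702: h=7, probe 7,8,9 -> slot 9
587: h=1 -> slot 1
277: h=7, probe 7,8,9,10 -> slot 10
941: h=14 -> slot 14
158: h=7, probe 7,8,9,10,11 -> slot 11
Table: [_, 587, _, _, _, _, _, 260, 430, 702, 277, 158, _, _, 941, _, _]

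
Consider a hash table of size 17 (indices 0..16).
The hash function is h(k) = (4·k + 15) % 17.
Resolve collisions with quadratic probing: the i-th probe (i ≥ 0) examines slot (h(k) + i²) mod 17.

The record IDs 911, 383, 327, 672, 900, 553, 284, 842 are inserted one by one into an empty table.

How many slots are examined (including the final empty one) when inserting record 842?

5

911: h=4 => slot 4
383: h=0 => slot 0
327: h=14 => slot 14
672: h=0, probe 0,1 => slot 1
900: h=11 => slot 11
553: h=0, probe 0,1,4,9 => slot 9
284: h=12 => slot 12
842: h=0, probe 0,1,4,9,16 => slot 16
Table: [383, 672, -, -, 911, -, -, -, -, 553, -, 900, 284, -, 327, -, 842]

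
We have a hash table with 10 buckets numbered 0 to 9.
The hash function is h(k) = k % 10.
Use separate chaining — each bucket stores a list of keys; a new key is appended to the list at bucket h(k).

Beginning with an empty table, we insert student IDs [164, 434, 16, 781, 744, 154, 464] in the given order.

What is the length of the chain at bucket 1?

1

164 -> bucket 4
434 -> bucket 4 (collision)
16 -> bucket 6
781 -> bucket 1
744 -> bucket 4 (collision)
154 -> bucket 4 (collision)
464 -> bucket 4 (collision)
Final buckets:
0: -
1: 781
2: -
3: -
4: 164 -> 434 -> 744 -> 154 -> 464
5: -
6: 16
7: -
8: -
9: -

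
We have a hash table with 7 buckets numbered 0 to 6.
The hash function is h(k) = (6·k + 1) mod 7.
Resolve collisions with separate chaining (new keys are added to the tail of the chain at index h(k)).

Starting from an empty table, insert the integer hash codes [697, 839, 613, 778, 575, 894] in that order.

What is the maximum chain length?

2

697 → bucket 4
839 → bucket 2
613 → bucket 4 (collision)
778 → bucket 0
575 → bucket 0 (collision)
894 → bucket 3
Final buckets:
0: 778 -> 575
1: .
2: 839
3: 894
4: 697 -> 613
5: .
6: .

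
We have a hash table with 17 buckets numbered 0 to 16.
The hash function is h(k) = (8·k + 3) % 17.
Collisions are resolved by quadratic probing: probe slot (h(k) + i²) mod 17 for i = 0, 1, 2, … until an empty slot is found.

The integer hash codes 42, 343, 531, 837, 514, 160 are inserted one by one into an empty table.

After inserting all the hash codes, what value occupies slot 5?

42: h=16 -> slot 16
343: h=10 -> slot 10
531: h=1 -> slot 1
837: h=1, probe 1,2 -> slot 2
514: h=1, probe 1,2,5 -> slot 5
160: h=8 -> slot 8
Table: [-, 531, 837, -, -, 514, -, -, 160, -, 343, -, -, -, -, -, 42]

514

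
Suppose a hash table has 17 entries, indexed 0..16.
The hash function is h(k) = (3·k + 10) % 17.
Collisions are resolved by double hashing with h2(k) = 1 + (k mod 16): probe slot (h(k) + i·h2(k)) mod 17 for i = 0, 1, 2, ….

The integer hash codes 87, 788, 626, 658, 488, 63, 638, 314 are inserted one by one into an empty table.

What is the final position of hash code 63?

87: h=16 → slot 16
788: h=11 → slot 11
626: h=1 → slot 1
658: h=12 → slot 12
488: h=12, h2=9, probe 12,4 → slot 4
63: h=12, h2=16, probe 12,11,10 → slot 10
638: h=3 → slot 3
314: h=0 → slot 0
Table: [314, 626, ∅, 638, 488, ∅, ∅, ∅, ∅, ∅, 63, 788, 658, ∅, ∅, ∅, 87]

10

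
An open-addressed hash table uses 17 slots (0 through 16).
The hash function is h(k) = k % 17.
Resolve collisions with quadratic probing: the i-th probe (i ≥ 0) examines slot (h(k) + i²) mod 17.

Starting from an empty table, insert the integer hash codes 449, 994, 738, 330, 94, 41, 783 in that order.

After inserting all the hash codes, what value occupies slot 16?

449 hashes to 7; slot 7 is free => place at 7.
994 hashes to 8; slot 8 is free => place at 8.
738 hashes to 7; 7,8 taken => place at 11.
330 hashes to 7; 7,8,11 taken => place at 16.
94 hashes to 9; slot 9 is free => place at 9.
41 hashes to 7; 7,8,11,16 taken => place at 6.
783 hashes to 1; slot 1 is free => place at 1.
Table: [—, 783, —, —, —, —, 41, 449, 994, 94, —, 738, —, —, —, —, 330]

330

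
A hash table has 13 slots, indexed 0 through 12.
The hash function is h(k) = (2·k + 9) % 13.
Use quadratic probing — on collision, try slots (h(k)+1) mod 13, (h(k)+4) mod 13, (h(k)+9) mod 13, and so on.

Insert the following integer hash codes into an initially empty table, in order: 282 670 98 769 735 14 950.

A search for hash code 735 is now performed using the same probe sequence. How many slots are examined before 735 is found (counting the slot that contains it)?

4

282 hashes to 1; slot 1 is free → place at 1.
670 hashes to 10; slot 10 is free → place at 10.
98 hashes to 10; 10 taken → place at 11.
769 hashes to 0; slot 0 is free → place at 0.
735 hashes to 10; 10,11,1 taken → place at 6.
14 hashes to 11; 11 taken → place at 12.
950 hashes to 11; 11,12 taken → place at 2.
Table: [769, 282, 950, ., ., ., 735, ., ., ., 670, 98, 14]
Lookup 735: h=10, probe 10,11,1,6 → found at 6.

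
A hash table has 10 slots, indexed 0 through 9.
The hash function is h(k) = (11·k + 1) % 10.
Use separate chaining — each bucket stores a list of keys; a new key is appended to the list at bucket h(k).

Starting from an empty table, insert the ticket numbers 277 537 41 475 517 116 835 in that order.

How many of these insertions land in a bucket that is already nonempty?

Insert 277: h=8, bucket 8 empty -> new chain.
Insert 537: h=8, bucket 8 nonempty -> append to chain.
Insert 41: h=2, bucket 2 empty -> new chain.
Insert 475: h=6, bucket 6 empty -> new chain.
Insert 517: h=8, bucket 8 nonempty -> append to chain.
Insert 116: h=7, bucket 7 empty -> new chain.
Insert 835: h=6, bucket 6 nonempty -> append to chain.
Final buckets:
0: —
1: —
2: 41
3: —
4: —
5: —
6: 475 -> 835
7: 116
8: 277 -> 537 -> 517
9: —

3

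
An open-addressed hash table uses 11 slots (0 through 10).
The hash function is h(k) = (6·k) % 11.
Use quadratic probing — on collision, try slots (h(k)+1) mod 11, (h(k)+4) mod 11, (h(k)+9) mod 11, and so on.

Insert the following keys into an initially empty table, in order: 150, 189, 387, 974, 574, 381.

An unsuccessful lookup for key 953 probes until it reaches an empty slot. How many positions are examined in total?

4

150: h=9 -> slot 9
189: h=1 -> slot 1
387: h=1, probe 1,2 -> slot 2
974: h=3 -> slot 3
574: h=1, probe 1,2,5 -> slot 5
381: h=9, probe 9,10 -> slot 10
Table: [∅, 189, 387, 974, ∅, 574, ∅, ∅, ∅, 150, 381]
Lookup 953: h=9, probe 9,10,2,7 → slot 7 empty, not found.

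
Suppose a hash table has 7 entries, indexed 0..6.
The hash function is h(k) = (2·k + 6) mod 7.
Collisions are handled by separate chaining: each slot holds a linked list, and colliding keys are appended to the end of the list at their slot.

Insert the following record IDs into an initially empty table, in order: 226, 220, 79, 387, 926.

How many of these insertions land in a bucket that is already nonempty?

3

Insert 226: h=3, bucket 3 empty -> new chain.
Insert 220: h=5, bucket 5 empty -> new chain.
Insert 79: h=3, bucket 3 nonempty -> append to chain.
Insert 387: h=3, bucket 3 nonempty -> append to chain.
Insert 926: h=3, bucket 3 nonempty -> append to chain.
Final buckets:
0: -
1: -
2: -
3: 226 -> 79 -> 387 -> 926
4: -
5: 220
6: -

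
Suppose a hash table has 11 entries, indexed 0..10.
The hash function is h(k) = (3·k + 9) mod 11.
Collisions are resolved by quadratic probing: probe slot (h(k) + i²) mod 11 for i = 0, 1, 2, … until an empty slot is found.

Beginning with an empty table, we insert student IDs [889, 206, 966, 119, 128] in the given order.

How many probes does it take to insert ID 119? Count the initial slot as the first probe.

3

Insert 889: h=3, slot 3 empty -> index 3.
Insert 206: h=0, slot 0 empty -> index 0.
Insert 966: h=3, slot 3 occupied -> index 4.
Insert 119: h=3, slots 3,4 occupied -> index 7.
Insert 128: h=8, slot 8 empty -> index 8.
Table: [206, -, -, 889, 966, -, -, 119, 128, -, -]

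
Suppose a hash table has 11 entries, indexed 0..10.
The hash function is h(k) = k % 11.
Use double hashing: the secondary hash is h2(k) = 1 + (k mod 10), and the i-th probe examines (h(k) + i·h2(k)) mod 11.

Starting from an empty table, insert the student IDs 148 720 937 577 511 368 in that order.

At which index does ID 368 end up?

3

148: h=5 -> slot 5
720: h=5, h2=1, probe 5,6 -> slot 6
937: h=2 -> slot 2
577: h=5, h2=8, probe 5,2,10 -> slot 10
511: h=5, h2=2, probe 5,7 -> slot 7
368: h=5, h2=9, probe 5,3 -> slot 3
Table: [—, —, 937, 368, —, 148, 720, 511, —, —, 577]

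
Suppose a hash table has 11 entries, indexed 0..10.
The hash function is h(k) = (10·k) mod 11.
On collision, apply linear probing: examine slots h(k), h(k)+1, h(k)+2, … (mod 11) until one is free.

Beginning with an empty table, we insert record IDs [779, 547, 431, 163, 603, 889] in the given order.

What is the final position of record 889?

6

Insert 779: h=2, slot 2 empty => index 2.
Insert 547: h=3, slot 3 empty => index 3.
Insert 431: h=9, slot 9 empty => index 9.
Insert 163: h=2, slots 2,3 occupied => index 4.
Insert 603: h=2, slots 2,3,4 occupied => index 5.
Insert 889: h=2, slots 2,3,4,5 occupied => index 6.
Table: [-, -, 779, 547, 163, 603, 889, -, -, 431, -]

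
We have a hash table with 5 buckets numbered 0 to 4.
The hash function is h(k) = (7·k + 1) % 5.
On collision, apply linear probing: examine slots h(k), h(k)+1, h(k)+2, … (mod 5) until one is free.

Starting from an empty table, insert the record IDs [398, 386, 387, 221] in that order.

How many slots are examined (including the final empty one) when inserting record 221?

2

Insert 398: h=2, slot 2 empty => index 2.
Insert 386: h=3, slot 3 empty => index 3.
Insert 387: h=0, slot 0 empty => index 0.
Insert 221: h=3, slot 3 occupied => index 4.
Table: [387, ., 398, 386, 221]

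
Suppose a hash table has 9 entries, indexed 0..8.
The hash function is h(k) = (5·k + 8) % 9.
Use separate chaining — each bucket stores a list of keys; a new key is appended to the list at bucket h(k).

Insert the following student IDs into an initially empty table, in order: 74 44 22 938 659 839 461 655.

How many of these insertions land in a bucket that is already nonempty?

Insert 74: h=0, bucket 0 empty -> new chain.
Insert 44: h=3, bucket 3 empty -> new chain.
Insert 22: h=1, bucket 1 empty -> new chain.
Insert 938: h=0, bucket 0 nonempty -> append to chain.
Insert 659: h=0, bucket 0 nonempty -> append to chain.
Insert 839: h=0, bucket 0 nonempty -> append to chain.
Insert 461: h=0, bucket 0 nonempty -> append to chain.
Insert 655: h=7, bucket 7 empty -> new chain.
Final buckets:
0: 74 -> 938 -> 659 -> 839 -> 461
1: 22
2: ∅
3: 44
4: ∅
5: ∅
6: ∅
7: 655
8: ∅

4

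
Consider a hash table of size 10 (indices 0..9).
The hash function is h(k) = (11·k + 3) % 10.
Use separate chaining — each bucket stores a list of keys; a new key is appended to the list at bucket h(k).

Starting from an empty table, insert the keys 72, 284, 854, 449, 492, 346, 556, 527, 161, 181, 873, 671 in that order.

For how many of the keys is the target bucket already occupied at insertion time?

Insert 72: h=5, bucket 5 empty -> new chain.
Insert 284: h=7, bucket 7 empty -> new chain.
Insert 854: h=7, bucket 7 nonempty -> append to chain.
Insert 449: h=2, bucket 2 empty -> new chain.
Insert 492: h=5, bucket 5 nonempty -> append to chain.
Insert 346: h=9, bucket 9 empty -> new chain.
Insert 556: h=9, bucket 9 nonempty -> append to chain.
Insert 527: h=0, bucket 0 empty -> new chain.
Insert 161: h=4, bucket 4 empty -> new chain.
Insert 181: h=4, bucket 4 nonempty -> append to chain.
Insert 873: h=6, bucket 6 empty -> new chain.
Insert 671: h=4, bucket 4 nonempty -> append to chain.
Final buckets:
0: 527
1: .
2: 449
3: .
4: 161 -> 181 -> 671
5: 72 -> 492
6: 873
7: 284 -> 854
8: .
9: 346 -> 556

5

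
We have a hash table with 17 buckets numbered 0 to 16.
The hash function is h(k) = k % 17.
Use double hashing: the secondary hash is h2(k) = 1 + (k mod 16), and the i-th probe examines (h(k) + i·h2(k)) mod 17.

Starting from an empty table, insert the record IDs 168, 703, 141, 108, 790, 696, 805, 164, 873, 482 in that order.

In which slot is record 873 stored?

9

168: h=15 -> slot 15
703: h=6 -> slot 6
141: h=5 -> slot 5
108: h=6, h2=13, probe 6,2 -> slot 2
790: h=8 -> slot 8
696: h=16 -> slot 16
805: h=6, h2=6, probe 6,12 -> slot 12
164: h=11 -> slot 11
873: h=6, h2=10, probe 6,16,9 -> slot 9
482: h=6, h2=3, probe 6,9,12,15,1 -> slot 1
Table: [∅, 482, 108, ∅, ∅, 141, 703, ∅, 790, 873, ∅, 164, 805, ∅, ∅, 168, 696]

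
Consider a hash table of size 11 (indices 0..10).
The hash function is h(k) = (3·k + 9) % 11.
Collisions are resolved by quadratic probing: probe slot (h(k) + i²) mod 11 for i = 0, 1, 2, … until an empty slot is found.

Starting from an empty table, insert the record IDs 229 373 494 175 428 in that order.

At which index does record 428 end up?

229: h=3 → slot 3
373: h=6 → slot 6
494: h=6, probe 6,7 → slot 7
175: h=6, probe 6,7,10 → slot 10
428: h=6, probe 6,7,10,4 → slot 4
Table: [—, —, —, 229, 428, —, 373, 494, —, —, 175]

4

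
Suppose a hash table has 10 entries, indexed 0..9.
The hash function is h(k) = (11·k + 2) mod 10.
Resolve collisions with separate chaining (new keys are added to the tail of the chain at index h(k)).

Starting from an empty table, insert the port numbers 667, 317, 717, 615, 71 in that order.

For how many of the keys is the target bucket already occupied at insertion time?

2

667 -> bucket 9
317 -> bucket 9 (collision)
717 -> bucket 9 (collision)
615 -> bucket 7
71 -> bucket 3
Final buckets:
0: .
1: .
2: .
3: 71
4: .
5: .
6: .
7: 615
8: .
9: 667 -> 317 -> 717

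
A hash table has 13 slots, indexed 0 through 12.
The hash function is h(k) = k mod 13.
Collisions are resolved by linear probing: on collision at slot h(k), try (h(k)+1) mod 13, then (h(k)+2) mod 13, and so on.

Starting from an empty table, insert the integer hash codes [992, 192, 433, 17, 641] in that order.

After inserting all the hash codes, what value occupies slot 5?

Insert 992: h=4, slot 4 empty -> index 4.
Insert 192: h=10, slot 10 empty -> index 10.
Insert 433: h=4, slot 4 occupied -> index 5.
Insert 17: h=4, slots 4,5 occupied -> index 6.
Insert 641: h=4, slots 4,5,6 occupied -> index 7.
Table: [—, —, —, —, 992, 433, 17, 641, —, —, 192, —, —]

433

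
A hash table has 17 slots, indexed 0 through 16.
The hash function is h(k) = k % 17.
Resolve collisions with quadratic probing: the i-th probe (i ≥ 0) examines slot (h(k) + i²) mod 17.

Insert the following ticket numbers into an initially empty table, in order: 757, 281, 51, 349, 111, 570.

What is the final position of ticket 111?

1

757 hashes to 9; slot 9 is free -> place at 9.
281 hashes to 9; 9 taken -> place at 10.
51 hashes to 0; slot 0 is free -> place at 0.
349 hashes to 9; 9,10 taken -> place at 13.
111 hashes to 9; 9,10,13 taken -> place at 1.
570 hashes to 9; 9,10,13,1 taken -> place at 8.
Table: [51, 111, —, —, —, —, —, —, 570, 757, 281, —, —, 349, —, —, —]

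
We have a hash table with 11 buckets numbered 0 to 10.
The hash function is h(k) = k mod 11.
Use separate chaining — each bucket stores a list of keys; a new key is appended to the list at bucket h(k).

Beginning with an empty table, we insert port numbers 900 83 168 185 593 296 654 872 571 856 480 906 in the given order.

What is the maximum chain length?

900 → bucket 9
83 → bucket 6
168 → bucket 3
185 → bucket 9 (collision)
593 → bucket 10
296 → bucket 10 (collision)
654 → bucket 5
872 → bucket 3 (collision)
571 → bucket 10 (collision)
856 → bucket 9 (collision)
480 → bucket 7
906 → bucket 4
Final buckets:
0: ∅
1: ∅
2: ∅
3: 168 -> 872
4: 906
5: 654
6: 83
7: 480
8: ∅
9: 900 -> 185 -> 856
10: 593 -> 296 -> 571

3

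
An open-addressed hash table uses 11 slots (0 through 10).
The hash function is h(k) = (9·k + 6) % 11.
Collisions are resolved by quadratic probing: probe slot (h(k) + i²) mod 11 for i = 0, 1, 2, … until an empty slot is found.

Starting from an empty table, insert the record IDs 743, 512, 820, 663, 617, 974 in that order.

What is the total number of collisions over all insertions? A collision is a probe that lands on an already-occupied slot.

6

743 hashes to 5; slot 5 is free => place at 5.
512 hashes to 5; 5 taken => place at 6.
820 hashes to 5; 5,6 taken => place at 9.
663 hashes to 0; slot 0 is free => place at 0.
617 hashes to 4; slot 4 is free => place at 4.
974 hashes to 5; 5,6,9 taken => place at 3.
Table: [663, —, —, 974, 617, 743, 512, —, —, 820, —]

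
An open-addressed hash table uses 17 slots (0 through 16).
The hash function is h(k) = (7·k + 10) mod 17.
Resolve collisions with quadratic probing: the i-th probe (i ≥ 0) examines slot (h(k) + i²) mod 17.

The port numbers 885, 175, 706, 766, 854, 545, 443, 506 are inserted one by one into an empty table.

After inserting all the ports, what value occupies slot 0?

885 hashes to 0; slot 0 is free -> place at 0.
175 hashes to 11; slot 11 is free -> place at 11.
706 hashes to 5; slot 5 is free -> place at 5.
766 hashes to 0; 0 taken -> place at 1.
854 hashes to 4; slot 4 is free -> place at 4.
545 hashes to 0; 0,1,4 taken -> place at 9.
443 hashes to 0; 0,1,4,9 taken -> place at 16.
506 hashes to 16; 16,0 taken -> place at 3.
Table: [885, 766, _, 506, 854, 706, _, _, _, 545, _, 175, _, _, _, _, 443]

885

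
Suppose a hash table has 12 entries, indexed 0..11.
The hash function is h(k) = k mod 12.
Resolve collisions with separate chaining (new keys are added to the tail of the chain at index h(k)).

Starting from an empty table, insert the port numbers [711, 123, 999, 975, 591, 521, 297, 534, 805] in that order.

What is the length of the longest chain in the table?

5

Insert 711: h=3, bucket 3 empty -> new chain.
Insert 123: h=3, bucket 3 nonempty -> append to chain.
Insert 999: h=3, bucket 3 nonempty -> append to chain.
Insert 975: h=3, bucket 3 nonempty -> append to chain.
Insert 591: h=3, bucket 3 nonempty -> append to chain.
Insert 521: h=5, bucket 5 empty -> new chain.
Insert 297: h=9, bucket 9 empty -> new chain.
Insert 534: h=6, bucket 6 empty -> new chain.
Insert 805: h=1, bucket 1 empty -> new chain.
Final buckets:
0: .
1: 805
2: .
3: 711 -> 123 -> 999 -> 975 -> 591
4: .
5: 521
6: 534
7: .
8: .
9: 297
10: .
11: .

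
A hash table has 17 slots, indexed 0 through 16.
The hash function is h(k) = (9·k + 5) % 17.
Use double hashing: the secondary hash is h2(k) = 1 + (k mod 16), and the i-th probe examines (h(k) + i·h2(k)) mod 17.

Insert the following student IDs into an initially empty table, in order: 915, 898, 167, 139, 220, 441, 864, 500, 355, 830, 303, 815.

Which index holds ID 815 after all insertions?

Insert 915: h=12, slot 12 empty => index 12.
Insert 898: h=12, h2=3, slot 12 occupied => index 15.
Insert 167: h=12, h2=8, slot 12 occupied => index 3.
Insert 139: h=15, h2=12, slot 15 occupied => index 10.
Insert 220: h=13, slot 13 empty => index 13.
Insert 441: h=13, h2=10, slot 13 occupied => index 6.
Insert 864: h=12, h2=1, slots 12,13 occupied => index 14.
Insert 500: h=0, slot 0 empty => index 0.
Insert 355: h=4, slot 4 empty => index 4.
Insert 830: h=12, h2=15, slots 12,10 occupied => index 8.
Insert 303: h=12, h2=16, slot 12 occupied => index 11.
Insert 815: h=13, h2=16, slots 13,12,11,10 occupied => index 9.
Table: [500, ., ., 167, 355, ., 441, ., 830, 815, 139, 303, 915, 220, 864, 898, .]

9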